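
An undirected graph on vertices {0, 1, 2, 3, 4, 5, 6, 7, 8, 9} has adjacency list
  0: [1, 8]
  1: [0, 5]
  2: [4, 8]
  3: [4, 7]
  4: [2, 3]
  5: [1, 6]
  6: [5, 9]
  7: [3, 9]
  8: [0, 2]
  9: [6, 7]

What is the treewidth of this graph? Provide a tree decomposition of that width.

Treewidth 2.
One such decomposition:
Bags: B1 = {1, 5, 6}  B2 = {1, 6, 9}  B3 = {1, 7, 9}  B4 = {1, 3, 7}  B5 = {1, 3, 4}  B6 = {1, 2, 4}  B7 = {1, 2, 8}  B8 = {0, 1, 8}
Tree: B1–B2, B2–B3, B3–B4, B4–B5, B5–B6, B6–B7, B7–B8

Every bag has size at most 3, so the width is 3 − 1 = 2 and tw(G) ≤ 2. For the lower bound, G contains the cycle 1–5–6–9–7–3–4–2–8–0–1, so G is not a forest; only forests have treewidth ≤ 1, hence tw(G) ≥ 2. Combining the bounds, tw(G) = 2.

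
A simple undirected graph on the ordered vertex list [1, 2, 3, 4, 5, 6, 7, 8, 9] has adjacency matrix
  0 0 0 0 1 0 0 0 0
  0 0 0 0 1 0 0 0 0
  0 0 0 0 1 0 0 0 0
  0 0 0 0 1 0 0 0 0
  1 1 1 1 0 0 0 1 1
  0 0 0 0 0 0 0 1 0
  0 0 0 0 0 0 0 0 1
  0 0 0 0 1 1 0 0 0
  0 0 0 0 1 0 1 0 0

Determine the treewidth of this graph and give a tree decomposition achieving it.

Treewidth 1.
One such decomposition:
Bags: B1 = {6, 8}  B2 = {5, 8}  B3 = {2, 5}  B4 = {5, 9}  B5 = {3, 5}  B6 = {1, 5}  B7 = {4, 5}  B8 = {7, 9}
Tree: B1–B2, B2–B3, B3–B4, B4–B5, B4–B6, B2–B7, B4–B8

Each bag holds 2 vertices, so the decomposition has width 1, which upper-bounds the treewidth. G has an edge, so its treewidth is at least 1. Therefore the treewidth is 1.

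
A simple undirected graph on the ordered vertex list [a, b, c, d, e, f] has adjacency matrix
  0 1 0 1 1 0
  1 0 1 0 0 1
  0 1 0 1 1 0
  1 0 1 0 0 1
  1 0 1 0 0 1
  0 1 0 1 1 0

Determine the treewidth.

A width-3 tree decomposition is:
Bags: B1 = {b, d, e, f}  B2 = {a, b, d, e}  B3 = {b, c, d, e}
Tree: B1–B2, B2–B3
Every bag has size at most 4, so the width is 4 − 1 = 3 and tw(G) ≤ 3. For the lower bound: the 4 vertex sets {b,f}, {a,d}, {e}, {c} are disjoint, each induces a connected subgraph, and every pair is joined by at least one edge of G. Contracting each set to a single vertex therefore yields K_{4} as a minor, and since treewidth is minor-monotone, tw(G) ≥ tw(K_{4}) = 3. Therefore the treewidth is 3.

3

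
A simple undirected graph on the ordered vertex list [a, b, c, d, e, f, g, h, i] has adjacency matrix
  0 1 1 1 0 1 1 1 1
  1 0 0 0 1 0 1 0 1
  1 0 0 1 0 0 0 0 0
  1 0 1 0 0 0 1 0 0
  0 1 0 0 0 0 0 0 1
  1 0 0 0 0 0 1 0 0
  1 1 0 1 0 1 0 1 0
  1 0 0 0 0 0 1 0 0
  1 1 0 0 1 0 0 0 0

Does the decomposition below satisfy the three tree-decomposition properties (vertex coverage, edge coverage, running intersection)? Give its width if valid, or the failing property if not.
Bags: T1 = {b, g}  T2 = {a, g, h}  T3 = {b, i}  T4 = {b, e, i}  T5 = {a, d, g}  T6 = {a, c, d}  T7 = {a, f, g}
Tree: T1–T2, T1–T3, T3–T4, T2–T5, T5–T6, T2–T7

A tree decomposition must satisfy three properties: every vertex lies in some bag; for every edge, both endpoints lie together in some bag; and for every vertex, the bags containing it form a connected subtree. Here edge (a,b) lies in no bag, so the decomposition is invalid.

No — edge (a,b) lies in no bag.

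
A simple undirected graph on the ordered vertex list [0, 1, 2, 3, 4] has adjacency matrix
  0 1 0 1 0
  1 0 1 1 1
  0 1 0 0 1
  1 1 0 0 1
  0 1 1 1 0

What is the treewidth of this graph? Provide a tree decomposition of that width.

The largest bag has 3 vertices, giving width 2; this decomposition certifies tw(G) ≤ 2. On the other hand G contains the 3-clique {1, 2, 4}. A clique must lie in a single bag of any decomposition, so no decomposition can have width below 2. The upper and lower bounds meet at 2, so that is the treewidth.

Treewidth 2.
One optimal decomposition is:
Bags: B1 = {0, 1, 3}  B2 = {1, 3, 4}  B3 = {1, 2, 4}
Tree: B1–B2, B2–B3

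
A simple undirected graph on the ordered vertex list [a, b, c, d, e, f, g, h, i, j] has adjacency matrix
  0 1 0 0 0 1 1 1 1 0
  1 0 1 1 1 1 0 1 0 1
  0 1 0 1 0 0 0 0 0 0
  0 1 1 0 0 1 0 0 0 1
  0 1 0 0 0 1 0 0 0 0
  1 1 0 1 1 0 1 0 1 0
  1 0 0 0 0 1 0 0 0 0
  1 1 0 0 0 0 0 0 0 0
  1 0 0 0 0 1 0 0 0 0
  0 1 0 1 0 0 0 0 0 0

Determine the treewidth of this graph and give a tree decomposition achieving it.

Every bag has size at most 3, so the width is 3 − 1 = 2 and tw(G) ≤ 2. Conversely, {a, f, g} is a clique of size 3, and the vertices of any clique must share a bag in every tree decomposition; so some bag has ≥ 3 vertices and tw(G) ≥ 2. Combining the bounds, tw(G) = 2.

Treewidth 2.
Bags: B1 = {a, b, f}  B2 = {a, b, h}  B3 = {b, d, f}  B4 = {a, f, i}  B5 = {b, e, f}  B6 = {a, f, g}  B7 = {b, d, j}  B8 = {b, c, d}
Tree: B1–B2, B1–B3, B1–B4, B3–B5, B4–B6, B3–B7, B3–B8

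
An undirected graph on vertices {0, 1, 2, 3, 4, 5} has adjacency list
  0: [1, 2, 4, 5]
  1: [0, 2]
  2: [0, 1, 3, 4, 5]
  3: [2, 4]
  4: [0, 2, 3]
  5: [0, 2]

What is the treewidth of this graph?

2

A width-2 tree decomposition is:
Bags: B1 = {0, 2, 5}  B2 = {0, 2, 4}  B3 = {2, 3, 4}  B4 = {0, 1, 2}
Tree: B1–B2, B2–B3, B1–B4
Every bag has size at most 3, so the width is 3 − 1 = 2 and tw(G) ≤ 2. Conversely, {0, 1, 2} is a clique of size 3, and the vertices of any clique must share a bag in every tree decomposition; so some bag has ≥ 3 vertices and tw(G) ≥ 2. The upper and lower bounds meet at 2, so that is the treewidth.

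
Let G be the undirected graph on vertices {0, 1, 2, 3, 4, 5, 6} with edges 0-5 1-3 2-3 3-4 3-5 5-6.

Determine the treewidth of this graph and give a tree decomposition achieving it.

Treewidth 1.
One such decomposition:
Bags: B1 = {5, 6}  B2 = {3, 5}  B3 = {0, 5}  B4 = {3, 4}  B5 = {1, 3}  B6 = {2, 3}
Tree: B1–B2, B1–B3, B2–B4, B4–B5, B5–B6

Each bag holds 2 vertices, so the decomposition has width 1, which upper-bounds the treewidth. G has an edge, so its treewidth is at least 1. The upper and lower bounds meet at 1, so that is the treewidth.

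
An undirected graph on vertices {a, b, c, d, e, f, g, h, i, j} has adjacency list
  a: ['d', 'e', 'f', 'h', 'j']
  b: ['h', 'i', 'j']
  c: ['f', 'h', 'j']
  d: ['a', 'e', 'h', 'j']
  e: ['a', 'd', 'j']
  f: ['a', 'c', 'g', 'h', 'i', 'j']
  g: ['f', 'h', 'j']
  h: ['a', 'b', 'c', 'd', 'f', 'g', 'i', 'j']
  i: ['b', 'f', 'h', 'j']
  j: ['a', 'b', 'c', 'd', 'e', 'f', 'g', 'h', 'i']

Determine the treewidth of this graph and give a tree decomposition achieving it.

Treewidth 3.
Bags: B1 = {f, g, h, j}  B2 = {f, h, i, j}  B3 = {a, f, h, j}  B4 = {b, h, i, j}  B5 = {a, d, h, j}  B6 = {c, f, h, j}  B7 = {a, d, e, j}
Tree: B1–B2, B1–B3, B2–B4, B3–B5, B3–B6, B5–B7

Each bag holds 4 vertices, so the decomposition has width 3, which upper-bounds the treewidth. Conversely, {a, d, e, j} is a clique of size 4, and the vertices of any clique must share a bag in every tree decomposition; so some bag has ≥ 4 vertices and tw(G) ≥ 3. Therefore the treewidth is 3.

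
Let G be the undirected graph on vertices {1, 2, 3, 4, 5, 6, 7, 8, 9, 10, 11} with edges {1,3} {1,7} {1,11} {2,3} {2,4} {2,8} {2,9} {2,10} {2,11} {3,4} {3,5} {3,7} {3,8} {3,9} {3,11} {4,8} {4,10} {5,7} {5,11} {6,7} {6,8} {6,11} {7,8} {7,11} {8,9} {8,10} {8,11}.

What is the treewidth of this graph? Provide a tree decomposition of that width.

Every bag has size at most 4, so the width is 4 − 1 = 3 and tw(G) ≤ 3. Conversely, {2, 4, 8, 10} is a clique of size 4, and the vertices of any clique must share a bag in every tree decomposition; so some bag has ≥ 4 vertices and tw(G) ≥ 3. Therefore the treewidth is 3.

Treewidth 3.
One optimal decomposition is:
Bags: B1 = {2, 3, 8, 11}  B2 = {2, 3, 4, 8}  B3 = {3, 7, 8, 11}  B4 = {3, 5, 7, 11}  B5 = {2, 3, 8, 9}  B6 = {6, 7, 8, 11}  B7 = {2, 4, 8, 10}  B8 = {1, 3, 7, 11}
Tree: B1–B2, B1–B3, B3–B4, B1–B5, B3–B6, B2–B7, B3–B8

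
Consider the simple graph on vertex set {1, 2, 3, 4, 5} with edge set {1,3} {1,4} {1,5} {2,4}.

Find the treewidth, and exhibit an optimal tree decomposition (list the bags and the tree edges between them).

Each bag holds 2 vertices, so the decomposition has width 1, which upper-bounds the treewidth. Any graph with an edge has treewidth ≥ 1, and G has the edge 4–1. The upper and lower bounds meet at 1, so that is the treewidth.

Treewidth 1.
Bags: B1 = {1, 4}  B2 = {1, 3}  B3 = {2, 4}  B4 = {1, 5}
Tree: B1–B2, B1–B3, B2–B4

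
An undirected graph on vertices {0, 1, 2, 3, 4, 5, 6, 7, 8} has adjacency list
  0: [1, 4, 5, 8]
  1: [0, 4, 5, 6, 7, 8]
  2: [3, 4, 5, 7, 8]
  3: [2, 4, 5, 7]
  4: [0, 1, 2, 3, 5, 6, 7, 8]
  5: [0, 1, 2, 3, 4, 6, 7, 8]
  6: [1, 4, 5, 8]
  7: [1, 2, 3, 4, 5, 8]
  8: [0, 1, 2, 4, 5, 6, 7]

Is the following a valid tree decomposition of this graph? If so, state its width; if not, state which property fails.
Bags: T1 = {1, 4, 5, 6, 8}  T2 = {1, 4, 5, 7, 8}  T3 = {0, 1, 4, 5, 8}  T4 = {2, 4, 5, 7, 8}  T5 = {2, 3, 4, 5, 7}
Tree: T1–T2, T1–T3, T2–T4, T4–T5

Vertex coverage: the bags together contain {0, 1, 2, 3, 4, 5, 6, 7, 8}, the full vertex set. Edge coverage: each edge of G has both endpoints in at least one bag. Running intersection: for every vertex, the bags containing it form a connected subtree. All three properties hold, so this is a valid tree decomposition of width max|bag| − 1 = 4, and hence tw(G) ≤ 4.

Yes; width 4.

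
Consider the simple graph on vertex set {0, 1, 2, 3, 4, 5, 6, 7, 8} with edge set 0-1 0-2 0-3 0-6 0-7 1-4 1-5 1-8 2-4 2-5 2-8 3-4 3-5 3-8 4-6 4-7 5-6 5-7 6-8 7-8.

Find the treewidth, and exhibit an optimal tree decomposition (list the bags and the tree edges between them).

Treewidth 4.
One such decomposition:
Bags: B1 = {0, 2, 4, 5, 8}  B2 = {0, 3, 4, 5, 8}  B3 = {0, 4, 5, 6, 8}  B4 = {0, 4, 5, 7, 8}  B5 = {0, 1, 4, 5, 8}
Tree: B1–B2, B2–B3, B3–B4, B4–B5

Every bag has size at most 5, so the width is 5 − 1 = 4 and tw(G) ≤ 4. For the lower bound: the 5 vertex sets {2,5}, {0,3}, {6,8}, {4}, {7} are disjoint, each induces a connected subgraph, and every pair is joined by at least one edge of G. Contracting each set to a single vertex therefore yields K_{5} as a minor, and since treewidth is minor-monotone, tw(G) ≥ tw(K_{5}) = 4. Therefore the treewidth is 4.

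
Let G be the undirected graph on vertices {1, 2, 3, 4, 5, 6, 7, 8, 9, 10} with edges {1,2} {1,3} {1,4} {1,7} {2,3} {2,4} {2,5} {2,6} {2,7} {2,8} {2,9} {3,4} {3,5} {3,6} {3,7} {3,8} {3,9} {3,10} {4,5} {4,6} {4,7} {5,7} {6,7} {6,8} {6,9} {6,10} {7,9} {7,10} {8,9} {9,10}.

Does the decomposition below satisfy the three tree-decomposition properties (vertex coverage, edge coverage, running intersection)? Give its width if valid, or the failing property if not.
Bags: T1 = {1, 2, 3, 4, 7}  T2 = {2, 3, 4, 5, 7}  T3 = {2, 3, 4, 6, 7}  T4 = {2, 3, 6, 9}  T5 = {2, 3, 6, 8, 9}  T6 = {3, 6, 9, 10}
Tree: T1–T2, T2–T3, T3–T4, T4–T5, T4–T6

No — edge (7,9) lies in no bag.

A tree decomposition must satisfy three properties: every vertex lies in some bag; for every edge, both endpoints lie together in some bag; and for every vertex, the bags containing it form a connected subtree. Here edge (7,9) lies in no bag, so the decomposition is invalid.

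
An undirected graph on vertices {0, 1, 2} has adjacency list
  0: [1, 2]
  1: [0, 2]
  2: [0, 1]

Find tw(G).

A width-2 tree decomposition is:
Bags: B1 = {0, 1, 2}
Tree: (single bag)
A single bag containing all 3 vertices is trivially a valid decomposition of width 2. Conversely, {0, 1, 2} is a clique of size 3, and the vertices of any clique must share a bag in every tree decomposition; so some bag has ≥ 3 vertices and tw(G) ≥ 2. Hence tw(G) = 2 exactly.

2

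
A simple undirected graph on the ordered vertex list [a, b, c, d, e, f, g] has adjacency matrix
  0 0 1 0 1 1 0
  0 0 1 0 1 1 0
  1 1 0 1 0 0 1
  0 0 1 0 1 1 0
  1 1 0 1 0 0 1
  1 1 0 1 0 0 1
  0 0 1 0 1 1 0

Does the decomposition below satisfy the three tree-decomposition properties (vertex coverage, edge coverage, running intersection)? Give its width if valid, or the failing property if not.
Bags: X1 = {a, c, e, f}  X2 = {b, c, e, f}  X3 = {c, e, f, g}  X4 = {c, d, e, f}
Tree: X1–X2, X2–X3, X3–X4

Yes; width 3.

Every vertex of G appears in some bag (union = {a, b, c, d, e, f, g}); every edge is covered by a bag; and for each vertex v the set of bags containing v is connected in the bag tree. The decomposition is therefore valid. The largest bag has 4 vertices, so the width is 3.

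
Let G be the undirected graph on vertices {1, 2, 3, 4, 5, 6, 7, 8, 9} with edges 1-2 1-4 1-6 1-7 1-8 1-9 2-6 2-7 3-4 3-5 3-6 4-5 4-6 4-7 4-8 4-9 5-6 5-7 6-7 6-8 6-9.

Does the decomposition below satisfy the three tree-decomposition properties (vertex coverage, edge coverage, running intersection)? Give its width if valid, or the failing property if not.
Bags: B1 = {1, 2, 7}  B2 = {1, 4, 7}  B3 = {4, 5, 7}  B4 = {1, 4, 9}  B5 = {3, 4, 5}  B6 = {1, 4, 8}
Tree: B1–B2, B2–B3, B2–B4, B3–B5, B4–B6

No — vertex 6 appears in no bag.

A tree decomposition must satisfy three properties: every vertex lies in some bag; for every edge, both endpoints lie together in some bag; and for every vertex, the bags containing it form a connected subtree. Here vertex 6 appears in no bag, so the decomposition is invalid.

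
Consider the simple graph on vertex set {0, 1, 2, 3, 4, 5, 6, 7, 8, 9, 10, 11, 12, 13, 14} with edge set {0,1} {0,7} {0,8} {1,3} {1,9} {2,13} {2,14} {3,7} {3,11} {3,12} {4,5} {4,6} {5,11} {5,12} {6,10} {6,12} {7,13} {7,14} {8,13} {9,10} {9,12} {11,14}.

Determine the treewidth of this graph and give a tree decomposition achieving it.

Treewidth 3.
Bags: B1 = {4, 6, 9, 10}  B2 = {4, 6, 9, 12}  B3 = {4, 5, 9, 12}  B4 = {1, 5, 9, 12}  B5 = {1, 3, 5, 12}  B6 = {1, 3, 5, 11}  B7 = {0, 1, 3, 11}  B8 = {0, 3, 7, 11}  B9 = {0, 7, 11, 14}  B10 = {0, 7, 8, 14}  B11 = {7, 8, 13, 14}  B12 = {2, 8, 13, 14}
Tree: B1–B2, B2–B3, B3–B4, B4–B5, B5–B6, B6–B7, B7–B8, B8–B9, B9–B10, B10–B11, B11–B12

Every bag has size at most 4, so the width is 4 − 1 = 3 and tw(G) ≤ 3. For the lower bound: the 4 vertex sets {4,6,10}, {9}, {12}, {1,3,5,11} are disjoint, each induces a connected subgraph, and every pair is joined by at least one edge of G. Contracting each set to a single vertex therefore yields K_{4} as a minor, and since treewidth is minor-monotone, tw(G) ≥ tw(K_{4}) = 3. Combining the bounds, tw(G) = 3.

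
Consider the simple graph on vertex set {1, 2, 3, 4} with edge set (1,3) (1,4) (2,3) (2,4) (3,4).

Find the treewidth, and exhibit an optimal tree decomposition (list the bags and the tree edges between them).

Treewidth 2.
Bags: B1 = {2, 3, 4}  B2 = {1, 3, 4}
Tree: B1–B2

Each bag holds 3 vertices, so the decomposition has width 2, which upper-bounds the treewidth. On the other hand G contains the 3-clique {1, 3, 4}. A clique must lie in a single bag of any decomposition, so no decomposition can have width below 2. Hence tw(G) = 2 exactly.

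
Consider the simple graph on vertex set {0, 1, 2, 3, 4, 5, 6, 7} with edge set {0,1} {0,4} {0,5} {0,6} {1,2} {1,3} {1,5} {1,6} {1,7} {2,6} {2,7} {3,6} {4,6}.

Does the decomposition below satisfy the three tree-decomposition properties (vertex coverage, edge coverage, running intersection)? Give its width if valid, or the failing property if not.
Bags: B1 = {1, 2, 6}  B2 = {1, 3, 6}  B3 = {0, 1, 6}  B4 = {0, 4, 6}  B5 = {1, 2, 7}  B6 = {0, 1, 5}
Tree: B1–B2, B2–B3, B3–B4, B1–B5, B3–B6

Vertex coverage: the bags together contain {0, 1, 2, 3, 4, 5, 6, 7}, the full vertex set. Edge coverage: each edge of G has both endpoints in at least one bag. Running intersection: for every vertex, the bags containing it form a connected subtree. All three properties hold, so this is a valid tree decomposition of width max|bag| − 1 = 2, and hence tw(G) ≤ 2.

Yes; width 2.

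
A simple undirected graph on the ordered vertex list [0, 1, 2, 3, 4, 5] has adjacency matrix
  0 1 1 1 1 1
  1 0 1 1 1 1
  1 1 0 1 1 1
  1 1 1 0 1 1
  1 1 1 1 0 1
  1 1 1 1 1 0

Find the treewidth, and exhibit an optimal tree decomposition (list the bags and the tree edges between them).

Treewidth 5.
One such decomposition:
Bags: B1 = {0, 1, 2, 3, 4, 5}
Tree: (single bag)

A single bag containing all 6 vertices is trivially a valid decomposition of width 5. For the lower bound, the 6 vertices {0, 1, 2, 3, 4, 5} are pairwise adjacent, and any tree decomposition puts a clique entirely inside one bag — forcing width ≥ 5. Therefore the treewidth is 5.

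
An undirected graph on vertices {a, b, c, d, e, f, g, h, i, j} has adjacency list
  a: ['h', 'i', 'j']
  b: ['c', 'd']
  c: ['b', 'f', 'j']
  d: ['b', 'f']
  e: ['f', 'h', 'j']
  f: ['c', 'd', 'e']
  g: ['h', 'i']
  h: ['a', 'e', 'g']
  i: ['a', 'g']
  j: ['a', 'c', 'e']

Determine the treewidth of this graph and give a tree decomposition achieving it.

Each bag holds 3 vertices, so the decomposition has width 2, which upper-bounds the treewidth. For the lower bound, G contains the cycle d–b–c–f–d, so G is not a forest; only forests have treewidth ≤ 1, hence tw(G) ≥ 2. Combining the bounds, tw(G) = 2.

Treewidth 2.
One such decomposition:
Bags: B1 = {b, d, f}  B2 = {b, c, f}  B3 = {c, e, f}  B4 = {c, e, j}  B5 = {e, h, j}  B6 = {a, h, j}  B7 = {a, g, h}  B8 = {a, g, i}
Tree: B1–B2, B2–B3, B3–B4, B4–B5, B5–B6, B6–B7, B7–B8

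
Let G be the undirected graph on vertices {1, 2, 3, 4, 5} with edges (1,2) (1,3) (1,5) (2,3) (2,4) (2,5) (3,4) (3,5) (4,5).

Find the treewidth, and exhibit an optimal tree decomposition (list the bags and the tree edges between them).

Treewidth 3.
One optimal decomposition is:
Bags: B1 = {2, 3, 4, 5}  B2 = {1, 2, 3, 5}
Tree: B1–B2

The largest bag has 4 vertices, giving width 3; this decomposition certifies tw(G) ≤ 3. On the other hand G contains the 4-clique {1, 2, 3, 5}. A clique must lie in a single bag of any decomposition, so no decomposition can have width below 3. Therefore the treewidth is 3.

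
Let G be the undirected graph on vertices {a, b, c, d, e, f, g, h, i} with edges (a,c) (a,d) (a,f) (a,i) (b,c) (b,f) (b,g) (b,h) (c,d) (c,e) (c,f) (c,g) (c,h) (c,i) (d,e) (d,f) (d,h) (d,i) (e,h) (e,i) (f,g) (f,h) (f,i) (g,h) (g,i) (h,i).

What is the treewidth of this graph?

4

A width-4 tree decomposition is:
Bags: B1 = {c, f, g, h, i}  B2 = {c, d, f, h, i}  B3 = {c, d, e, h, i}  B4 = {b, c, f, g, h}  B5 = {a, c, d, f, i}
Tree: B1–B2, B2–B3, B1–B4, B2–B5
Every bag has size at most 5, so the width is 5 − 1 = 4 and tw(G) ≤ 4. For the lower bound, the 5 vertices {c, d, e, h, i} are pairwise adjacent, and any tree decomposition puts a clique entirely inside one bag — forcing width ≥ 4. Combining the bounds, tw(G) = 4.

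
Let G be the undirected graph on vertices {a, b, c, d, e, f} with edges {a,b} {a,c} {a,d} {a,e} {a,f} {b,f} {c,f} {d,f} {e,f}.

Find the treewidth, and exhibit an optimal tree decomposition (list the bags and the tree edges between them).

The largest bag has 3 vertices, giving width 2; this decomposition certifies tw(G) ≤ 2. Conversely, {a, d, f} is a clique of size 3, and the vertices of any clique must share a bag in every tree decomposition; so some bag has ≥ 3 vertices and tw(G) ≥ 2. The upper and lower bounds meet at 2, so that is the treewidth.

Treewidth 2.
One such decomposition:
Bags: B1 = {a, d, f}  B2 = {a, b, f}  B3 = {a, e, f}  B4 = {a, c, f}
Tree: B1–B2, B1–B3, B3–B4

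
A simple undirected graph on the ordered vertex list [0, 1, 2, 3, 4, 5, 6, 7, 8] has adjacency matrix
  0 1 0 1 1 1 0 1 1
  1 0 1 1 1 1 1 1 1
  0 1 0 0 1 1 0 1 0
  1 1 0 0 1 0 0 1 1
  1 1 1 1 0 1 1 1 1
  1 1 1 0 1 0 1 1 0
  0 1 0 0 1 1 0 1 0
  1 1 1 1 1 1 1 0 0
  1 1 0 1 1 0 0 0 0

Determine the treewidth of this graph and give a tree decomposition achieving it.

Every bag has size at most 5, so the width is 5 − 1 = 4 and tw(G) ≤ 4. On the other hand G contains the 5-clique {0, 1, 3, 4, 8}. A clique must lie in a single bag of any decomposition, so no decomposition can have width below 4. Therefore the treewidth is 4.

Treewidth 4.
Bags: B1 = {0, 1, 4, 5, 7}  B2 = {0, 1, 3, 4, 7}  B3 = {0, 1, 3, 4, 8}  B4 = {1, 2, 4, 5, 7}  B5 = {1, 4, 5, 6, 7}
Tree: B1–B2, B2–B3, B1–B4, B1–B5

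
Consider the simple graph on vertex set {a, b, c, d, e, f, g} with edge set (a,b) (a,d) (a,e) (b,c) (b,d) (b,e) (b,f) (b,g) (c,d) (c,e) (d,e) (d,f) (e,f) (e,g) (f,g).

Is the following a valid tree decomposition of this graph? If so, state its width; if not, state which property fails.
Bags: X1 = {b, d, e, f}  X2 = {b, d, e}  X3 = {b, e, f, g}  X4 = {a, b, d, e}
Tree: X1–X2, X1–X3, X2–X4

A tree decomposition must satisfy three properties: every vertex lies in some bag; for every edge, both endpoints lie together in some bag; and for every vertex, the bags containing it form a connected subtree. Here vertex c appears in no bag, so the decomposition is invalid.

No — vertex c appears in no bag.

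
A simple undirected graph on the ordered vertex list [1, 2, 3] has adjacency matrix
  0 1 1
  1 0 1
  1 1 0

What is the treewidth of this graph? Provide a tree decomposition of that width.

A single bag containing all 3 vertices is trivially a valid decomposition of width 2. Conversely, {1, 2, 3} is a clique of size 3, and the vertices of any clique must share a bag in every tree decomposition; so some bag has ≥ 3 vertices and tw(G) ≥ 2. Therefore the treewidth is 2.

Treewidth 2.
One such decomposition:
Bags: B1 = {1, 2, 3}
Tree: (single bag)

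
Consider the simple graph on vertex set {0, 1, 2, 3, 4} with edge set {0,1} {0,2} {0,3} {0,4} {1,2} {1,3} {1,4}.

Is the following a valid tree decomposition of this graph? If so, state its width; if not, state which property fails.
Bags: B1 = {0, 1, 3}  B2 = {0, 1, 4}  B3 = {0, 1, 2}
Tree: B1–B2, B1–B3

Every vertex of G appears in some bag (union = {0, 1, 2, 3, 4}); every edge is covered by a bag; and for each vertex v the set of bags containing v is connected in the bag tree. The decomposition is therefore valid. The largest bag has 3 vertices, so the width is 2.

Yes; width 2.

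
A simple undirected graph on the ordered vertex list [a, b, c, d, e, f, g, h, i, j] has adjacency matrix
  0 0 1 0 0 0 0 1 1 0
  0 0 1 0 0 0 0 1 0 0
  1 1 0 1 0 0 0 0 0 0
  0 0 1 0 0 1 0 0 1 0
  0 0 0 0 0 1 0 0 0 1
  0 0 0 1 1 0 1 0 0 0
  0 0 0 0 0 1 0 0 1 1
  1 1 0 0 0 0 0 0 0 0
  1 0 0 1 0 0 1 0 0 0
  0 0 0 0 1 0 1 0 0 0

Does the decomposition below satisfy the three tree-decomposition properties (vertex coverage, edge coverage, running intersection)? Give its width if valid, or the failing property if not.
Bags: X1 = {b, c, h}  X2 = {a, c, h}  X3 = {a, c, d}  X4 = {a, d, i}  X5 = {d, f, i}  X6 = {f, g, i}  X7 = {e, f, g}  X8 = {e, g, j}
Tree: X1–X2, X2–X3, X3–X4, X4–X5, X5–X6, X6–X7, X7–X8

Every vertex of G appears in some bag (union = {a, b, c, d, e, f, g, h, i, j}); every edge is covered by a bag; and for each vertex v the set of bags containing v is connected in the bag tree. The decomposition is therefore valid. The largest bag has 3 vertices, so the width is 2.

Yes; width 2.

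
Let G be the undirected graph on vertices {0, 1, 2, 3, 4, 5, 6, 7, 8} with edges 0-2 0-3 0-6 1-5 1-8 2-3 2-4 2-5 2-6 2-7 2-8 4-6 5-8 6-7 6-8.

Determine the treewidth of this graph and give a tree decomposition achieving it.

Each bag holds 3 vertices, so the decomposition has width 2, which upper-bounds the treewidth. For the lower bound, the 3 vertices {1, 5, 8} are pairwise adjacent, and any tree decomposition puts a clique entirely inside one bag — forcing width ≥ 2. The upper and lower bounds meet at 2, so that is the treewidth.

Treewidth 2.
One optimal decomposition is:
Bags: B1 = {2, 6, 8}  B2 = {2, 6, 7}  B3 = {0, 2, 6}  B4 = {0, 2, 3}  B5 = {2, 5, 8}  B6 = {1, 5, 8}  B7 = {2, 4, 6}
Tree: B1–B2, B2–B3, B3–B4, B1–B5, B5–B6, B2–B7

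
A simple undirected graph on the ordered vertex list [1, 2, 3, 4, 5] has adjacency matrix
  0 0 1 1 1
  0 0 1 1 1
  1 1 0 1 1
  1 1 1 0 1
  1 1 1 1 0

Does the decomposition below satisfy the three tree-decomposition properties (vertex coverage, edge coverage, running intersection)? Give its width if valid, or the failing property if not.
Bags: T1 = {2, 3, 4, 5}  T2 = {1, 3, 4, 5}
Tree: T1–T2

Yes; width 3.

Every vertex of G appears in some bag (union = {1, 2, 3, 4, 5}); every edge is covered by a bag; and for each vertex v the set of bags containing v is connected in the bag tree. The decomposition is therefore valid. The largest bag has 4 vertices, so the width is 3.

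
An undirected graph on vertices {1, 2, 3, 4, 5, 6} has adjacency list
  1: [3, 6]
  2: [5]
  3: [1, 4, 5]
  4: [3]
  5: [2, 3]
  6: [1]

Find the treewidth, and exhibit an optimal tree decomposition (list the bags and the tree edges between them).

Each bag holds 2 vertices, so the decomposition has width 1, which upper-bounds the treewidth. Since G has at least one edge (e.g. 4–3), it is not an edgeless graph, so tw(G) ≥ 1. Therefore the treewidth is 1.

Treewidth 1.
One such decomposition:
Bags: B1 = {3, 4}  B2 = {3, 5}  B3 = {1, 3}  B4 = {1, 6}  B5 = {2, 5}
Tree: B1–B2, B1–B3, B3–B4, B2–B5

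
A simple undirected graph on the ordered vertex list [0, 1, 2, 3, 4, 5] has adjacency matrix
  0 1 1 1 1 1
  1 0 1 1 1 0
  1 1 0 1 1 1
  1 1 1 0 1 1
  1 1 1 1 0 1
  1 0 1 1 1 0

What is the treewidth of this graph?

4

A width-4 tree decomposition is:
Bags: B1 = {0, 1, 2, 3, 4}  B2 = {0, 2, 3, 4, 5}
Tree: B1–B2
Each bag holds 5 vertices, so the decomposition has width 4, which upper-bounds the treewidth. Conversely, {0, 1, 2, 3, 4} is a clique of size 5, and the vertices of any clique must share a bag in every tree decomposition; so some bag has ≥ 5 vertices and tw(G) ≥ 4. Combining the bounds, tw(G) = 4.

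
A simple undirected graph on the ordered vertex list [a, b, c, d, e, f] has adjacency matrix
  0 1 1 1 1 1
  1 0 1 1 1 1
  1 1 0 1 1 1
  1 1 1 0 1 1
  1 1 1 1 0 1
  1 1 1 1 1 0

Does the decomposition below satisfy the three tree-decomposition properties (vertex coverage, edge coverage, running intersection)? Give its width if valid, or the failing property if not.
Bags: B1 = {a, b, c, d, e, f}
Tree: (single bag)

Vertex coverage: the bags together contain {a, b, c, d, e, f}, the full vertex set. Edge coverage: each edge of G has both endpoints in at least one bag. Running intersection: for every vertex, the bags containing it form a connected subtree. All three properties hold, so this is a valid tree decomposition of width max|bag| − 1 = 5, and hence tw(G) ≤ 5.

Yes; width 5.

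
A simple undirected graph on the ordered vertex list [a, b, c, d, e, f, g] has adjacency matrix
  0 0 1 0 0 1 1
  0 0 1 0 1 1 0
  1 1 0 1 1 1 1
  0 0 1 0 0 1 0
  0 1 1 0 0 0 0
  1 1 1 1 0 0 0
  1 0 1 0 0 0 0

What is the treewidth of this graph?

2

A width-2 tree decomposition is:
Bags: B1 = {b, c, e}  B2 = {b, c, f}  B3 = {a, c, f}  B4 = {c, d, f}  B5 = {a, c, g}
Tree: B1–B2, B2–B3, B2–B4, B3–B5
The largest bag has 3 vertices, giving width 2; this decomposition certifies tw(G) ≤ 2. Conversely, {a, c, g} is a clique of size 3, and the vertices of any clique must share a bag in every tree decomposition; so some bag has ≥ 3 vertices and tw(G) ≥ 2. Therefore the treewidth is 2.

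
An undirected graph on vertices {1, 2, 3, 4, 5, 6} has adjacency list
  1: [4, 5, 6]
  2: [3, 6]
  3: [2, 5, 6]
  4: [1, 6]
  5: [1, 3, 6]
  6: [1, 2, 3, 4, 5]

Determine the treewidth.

2

A width-2 tree decomposition is:
Bags: B1 = {3, 5, 6}  B2 = {1, 5, 6}  B3 = {2, 3, 6}  B4 = {1, 4, 6}
Tree: B1–B2, B1–B3, B2–B4
Each bag holds 3 vertices, so the decomposition has width 2, which upper-bounds the treewidth. Conversely, {1, 4, 6} is a clique of size 3, and the vertices of any clique must share a bag in every tree decomposition; so some bag has ≥ 3 vertices and tw(G) ≥ 2. Hence tw(G) = 2 exactly.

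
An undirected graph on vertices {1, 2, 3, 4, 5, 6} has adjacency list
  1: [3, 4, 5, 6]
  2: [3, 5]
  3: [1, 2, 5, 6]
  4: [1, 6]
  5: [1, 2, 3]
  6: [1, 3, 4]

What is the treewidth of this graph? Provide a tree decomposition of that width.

Every bag has size at most 3, so the width is 3 − 1 = 2 and tw(G) ≤ 2. Conversely, {1, 3, 5} is a clique of size 3, and the vertices of any clique must share a bag in every tree decomposition; so some bag has ≥ 3 vertices and tw(G) ≥ 2. Therefore the treewidth is 2.

Treewidth 2.
One optimal decomposition is:
Bags: B1 = {1, 3, 6}  B2 = {1, 3, 5}  B3 = {2, 3, 5}  B4 = {1, 4, 6}
Tree: B1–B2, B2–B3, B1–B4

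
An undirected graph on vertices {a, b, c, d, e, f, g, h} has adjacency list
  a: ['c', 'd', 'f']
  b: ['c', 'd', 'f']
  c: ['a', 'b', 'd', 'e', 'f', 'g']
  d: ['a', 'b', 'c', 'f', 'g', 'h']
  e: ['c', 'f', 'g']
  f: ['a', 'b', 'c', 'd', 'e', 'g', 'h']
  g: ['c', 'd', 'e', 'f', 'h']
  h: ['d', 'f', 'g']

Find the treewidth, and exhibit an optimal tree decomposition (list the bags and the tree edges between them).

Treewidth 3.
One optimal decomposition is:
Bags: B1 = {c, d, f, g}  B2 = {c, e, f, g}  B3 = {b, c, d, f}  B4 = {a, c, d, f}  B5 = {d, f, g, h}
Tree: B1–B2, B1–B3, B1–B4, B1–B5

Each bag holds 4 vertices, so the decomposition has width 3, which upper-bounds the treewidth. For the lower bound, the 4 vertices {d, f, g, h} are pairwise adjacent, and any tree decomposition puts a clique entirely inside one bag — forcing width ≥ 3. Therefore the treewidth is 3.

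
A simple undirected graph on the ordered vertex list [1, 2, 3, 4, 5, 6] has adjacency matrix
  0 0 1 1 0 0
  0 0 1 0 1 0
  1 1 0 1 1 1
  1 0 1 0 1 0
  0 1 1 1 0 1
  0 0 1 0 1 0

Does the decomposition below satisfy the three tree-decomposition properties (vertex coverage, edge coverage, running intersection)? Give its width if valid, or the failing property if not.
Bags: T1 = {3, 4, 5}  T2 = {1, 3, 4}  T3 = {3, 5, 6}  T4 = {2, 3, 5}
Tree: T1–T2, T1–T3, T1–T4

Vertex coverage: the bags together contain {1, 2, 3, 4, 5, 6}, the full vertex set. Edge coverage: each edge of G has both endpoints in at least one bag. Running intersection: for every vertex, the bags containing it form a connected subtree. All three properties hold, so this is a valid tree decomposition of width max|bag| − 1 = 2, and hence tw(G) ≤ 2.

Yes; width 2.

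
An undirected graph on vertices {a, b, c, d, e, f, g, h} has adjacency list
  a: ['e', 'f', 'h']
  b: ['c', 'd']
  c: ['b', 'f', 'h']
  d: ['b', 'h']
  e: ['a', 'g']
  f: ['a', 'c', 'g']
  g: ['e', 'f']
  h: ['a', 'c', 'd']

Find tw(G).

2

A width-2 tree decomposition is:
Bags: B1 = {b, c, d}  B2 = {c, d, h}  B3 = {c, f, h}  B4 = {a, f, h}  B5 = {a, f, g}  B6 = {a, e, g}
Tree: B1–B2, B2–B3, B3–B4, B4–B5, B5–B6
Every bag has size at most 3, so the width is 3 − 1 = 2 and tw(G) ≤ 2. The edges b–d–h–c–b form a cycle, so G is not a tree and its treewidth is at least 2. Combining the bounds, tw(G) = 2.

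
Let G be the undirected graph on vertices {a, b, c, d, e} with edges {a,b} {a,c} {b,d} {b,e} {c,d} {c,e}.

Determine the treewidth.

A width-2 tree decomposition is:
Bags: B1 = {a, b, c}  B2 = {b, c, e}  B3 = {b, c, d}
Tree: B1–B2, B2–B3
Every bag has size at most 3, so the width is 3 − 1 = 2 and tw(G) ≤ 2. For the lower bound, G contains the cycle b–a–c–e–b, so G is not a forest; only forests have treewidth ≤ 1, hence tw(G) ≥ 2. Hence tw(G) = 2 exactly.

2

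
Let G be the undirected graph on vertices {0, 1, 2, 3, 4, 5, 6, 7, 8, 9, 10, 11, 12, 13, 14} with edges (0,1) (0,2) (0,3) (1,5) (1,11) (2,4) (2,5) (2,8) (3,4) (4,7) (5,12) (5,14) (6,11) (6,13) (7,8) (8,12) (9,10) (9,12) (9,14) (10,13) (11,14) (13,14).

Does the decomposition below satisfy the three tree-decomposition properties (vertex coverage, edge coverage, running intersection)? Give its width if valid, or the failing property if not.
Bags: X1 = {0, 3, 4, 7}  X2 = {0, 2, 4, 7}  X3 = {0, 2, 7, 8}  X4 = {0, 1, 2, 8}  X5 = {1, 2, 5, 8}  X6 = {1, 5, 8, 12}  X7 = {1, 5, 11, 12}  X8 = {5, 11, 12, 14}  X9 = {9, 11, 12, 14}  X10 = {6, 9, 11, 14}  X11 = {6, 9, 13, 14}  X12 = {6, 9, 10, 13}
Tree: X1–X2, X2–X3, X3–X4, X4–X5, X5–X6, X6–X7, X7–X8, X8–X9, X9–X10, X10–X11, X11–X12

Checking the three conditions: (i) the bags cover all of {0, 1, 2, 3, 4, 5, 6, 7, 8, 9, 10, 11, 12, 13, 14}; (ii) for each edge, some bag contains both endpoints; (iii) the bags containing any fixed vertex form a subtree. All hold, so the decomposition is valid with width 4 − 1 = 3.

Yes; width 3.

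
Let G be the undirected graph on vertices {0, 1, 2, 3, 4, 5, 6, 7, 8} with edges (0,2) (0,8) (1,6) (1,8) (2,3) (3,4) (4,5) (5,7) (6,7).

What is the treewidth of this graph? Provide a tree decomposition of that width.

Treewidth 2.
One such decomposition:
Bags: B1 = {1, 6, 8}  B2 = {0, 6, 8}  B3 = {0, 2, 6}  B4 = {2, 3, 6}  B5 = {3, 4, 6}  B6 = {4, 5, 6}  B7 = {5, 6, 7}
Tree: B1–B2, B2–B3, B3–B4, B4–B5, B5–B6, B6–B7

The largest bag has 3 vertices, giving width 2; this decomposition certifies tw(G) ≤ 2. Since 6–1–8–0–2–3–4–5–7–6 is a cycle in G, G is not acyclic. Forests are exactly the graphs of treewidth ≤ 1, so tw(G) ≥ 2. Therefore the treewidth is 2.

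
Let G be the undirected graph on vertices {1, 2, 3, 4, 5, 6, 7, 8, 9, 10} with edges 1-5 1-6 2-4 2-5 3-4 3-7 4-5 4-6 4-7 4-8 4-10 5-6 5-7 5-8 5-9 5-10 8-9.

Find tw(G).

A width-2 tree decomposition is:
Bags: B1 = {4, 5, 7}  B2 = {3, 4, 7}  B3 = {4, 5, 10}  B4 = {4, 5, 8}  B5 = {5, 8, 9}  B6 = {2, 4, 5}  B7 = {4, 5, 6}  B8 = {1, 5, 6}
Tree: B1–B2, B1–B3, B1–B4, B4–B5, B1–B6, B3–B7, B7–B8
Each bag holds 3 vertices, so the decomposition has width 2, which upper-bounds the treewidth. On the other hand G contains the 3-clique {3, 4, 7}. A clique must lie in a single bag of any decomposition, so no decomposition can have width below 2. Hence tw(G) = 2 exactly.

2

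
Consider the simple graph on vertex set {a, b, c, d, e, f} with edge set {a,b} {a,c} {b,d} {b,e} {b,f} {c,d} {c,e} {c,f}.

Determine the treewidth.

A width-2 tree decomposition is:
Bags: B1 = {a, b, c}  B2 = {b, c, e}  B3 = {b, c, f}  B4 = {b, c, d}
Tree: B1–B2, B2–B3, B3–B4
Each bag holds 3 vertices, so the decomposition has width 2, which upper-bounds the treewidth. The edges a–b–e–c–a form a cycle, so G is not a tree and its treewidth is at least 2. The upper and lower bounds meet at 2, so that is the treewidth.

2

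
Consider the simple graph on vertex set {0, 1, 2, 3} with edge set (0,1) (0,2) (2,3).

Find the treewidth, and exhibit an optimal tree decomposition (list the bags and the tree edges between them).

Treewidth 1.
One such decomposition:
Bags: B1 = {0, 1}  B2 = {0, 2}  B3 = {2, 3}
Tree: B1–B2, B2–B3

The largest bag has 2 vertices, giving width 1; this decomposition certifies tw(G) ≤ 1. G has an edge, so its treewidth is at least 1. The upper and lower bounds meet at 1, so that is the treewidth.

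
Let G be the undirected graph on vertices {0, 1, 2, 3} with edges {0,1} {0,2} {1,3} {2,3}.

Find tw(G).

2

A width-2 tree decomposition is:
Bags: B1 = {0, 1, 2}  B2 = {1, 2, 3}
Tree: B1–B2
Every bag has size at most 3, so the width is 3 − 1 = 2 and tw(G) ≤ 2. The edges 2–0–1–3–2 form a cycle, so G is not a tree and its treewidth is at least 2. Therefore the treewidth is 2.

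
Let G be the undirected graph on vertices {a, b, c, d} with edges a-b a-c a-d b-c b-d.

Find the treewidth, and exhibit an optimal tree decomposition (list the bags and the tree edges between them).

Treewidth 2.
One such decomposition:
Bags: B1 = {a, b, c}  B2 = {a, b, d}
Tree: B1–B2

Every bag has size at most 3, so the width is 3 − 1 = 2 and tw(G) ≤ 2. On the other hand G contains the 3-clique {a, b, d}. A clique must lie in a single bag of any decomposition, so no decomposition can have width below 2. Hence tw(G) = 2 exactly.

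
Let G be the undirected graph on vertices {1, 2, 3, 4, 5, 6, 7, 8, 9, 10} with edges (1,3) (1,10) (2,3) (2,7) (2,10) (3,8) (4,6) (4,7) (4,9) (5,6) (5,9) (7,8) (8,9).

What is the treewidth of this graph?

A width-2 tree decomposition is:
Bags: B1 = {1, 3, 10}  B2 = {2, 3, 10}  B3 = {2, 3, 8}  B4 = {2, 7, 8}  B5 = {7, 8, 9}  B6 = {4, 7, 9}  B7 = {4, 5, 9}  B8 = {4, 5, 6}
Tree: B1–B2, B2–B3, B3–B4, B4–B5, B5–B6, B6–B7, B7–B8
Each bag holds 3 vertices, so the decomposition has width 2, which upper-bounds the treewidth. For the lower bound, G contains the cycle 1–10–2–3–1, so G is not a forest; only forests have treewidth ≤ 1, hence tw(G) ≥ 2. Hence tw(G) = 2 exactly.

2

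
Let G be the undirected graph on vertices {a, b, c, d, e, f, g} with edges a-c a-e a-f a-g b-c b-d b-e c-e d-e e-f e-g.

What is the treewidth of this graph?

2

A width-2 tree decomposition is:
Bags: B1 = {a, c, e}  B2 = {b, c, e}  B3 = {a, e, f}  B4 = {a, e, g}  B5 = {b, d, e}
Tree: B1–B2, B1–B3, B1–B4, B2–B5
Each bag holds 3 vertices, so the decomposition has width 2, which upper-bounds the treewidth. On the other hand G contains the 3-clique {b, d, e}. A clique must lie in a single bag of any decomposition, so no decomposition can have width below 2. Combining the bounds, tw(G) = 2.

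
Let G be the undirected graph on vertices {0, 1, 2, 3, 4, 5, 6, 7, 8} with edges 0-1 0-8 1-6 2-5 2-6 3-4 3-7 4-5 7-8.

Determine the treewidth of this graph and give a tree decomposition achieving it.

Treewidth 2.
One such decomposition:
Bags: B1 = {3, 4, 5}  B2 = {2, 3, 5}  B3 = {2, 3, 6}  B4 = {1, 3, 6}  B5 = {0, 1, 3}  B6 = {0, 3, 8}  B7 = {3, 7, 8}
Tree: B1–B2, B2–B3, B3–B4, B4–B5, B5–B6, B6–B7

Every bag has size at most 3, so the width is 3 − 1 = 2 and tw(G) ≤ 2. For the lower bound, G contains the cycle 3–4–5–2–6–1–0–8–7–3, so G is not a forest; only forests have treewidth ≤ 1, hence tw(G) ≥ 2. Therefore the treewidth is 2.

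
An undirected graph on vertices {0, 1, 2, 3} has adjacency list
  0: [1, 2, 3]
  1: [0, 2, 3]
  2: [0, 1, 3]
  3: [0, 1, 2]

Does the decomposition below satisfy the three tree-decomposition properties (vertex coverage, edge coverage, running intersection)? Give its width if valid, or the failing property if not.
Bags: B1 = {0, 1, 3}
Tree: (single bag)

A tree decomposition must satisfy three properties: every vertex lies in some bag; for every edge, both endpoints lie together in some bag; and for every vertex, the bags containing it form a connected subtree. Here vertex 2 appears in no bag, so the decomposition is invalid.

No — vertex 2 appears in no bag.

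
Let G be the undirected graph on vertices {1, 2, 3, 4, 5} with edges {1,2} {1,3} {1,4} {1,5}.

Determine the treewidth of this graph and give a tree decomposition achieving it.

The largest bag has 2 vertices, giving width 1; this decomposition certifies tw(G) ≤ 1. Any graph with an edge has treewidth ≥ 1, and G has the edge 3–1. Therefore the treewidth is 1.

Treewidth 1.
One such decomposition:
Bags: B1 = {1, 3}  B2 = {1, 2}  B3 = {1, 4}  B4 = {1, 5}
Tree: B1–B2, B2–B3, B1–B4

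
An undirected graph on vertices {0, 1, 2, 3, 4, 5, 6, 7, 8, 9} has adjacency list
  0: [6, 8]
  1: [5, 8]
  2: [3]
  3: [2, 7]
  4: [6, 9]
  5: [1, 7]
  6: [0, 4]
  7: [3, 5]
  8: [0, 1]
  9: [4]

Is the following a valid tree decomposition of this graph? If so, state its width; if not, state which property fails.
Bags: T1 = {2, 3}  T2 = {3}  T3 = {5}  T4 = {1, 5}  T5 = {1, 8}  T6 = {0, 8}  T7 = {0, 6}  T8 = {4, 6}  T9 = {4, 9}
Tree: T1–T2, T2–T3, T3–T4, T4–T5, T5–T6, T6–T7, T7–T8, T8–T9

A tree decomposition must satisfy three properties: every vertex lies in some bag; for every edge, both endpoints lie together in some bag; and for every vertex, the bags containing it form a connected subtree. Here vertex 7 appears in no bag, so the decomposition is invalid.

No — vertex 7 appears in no bag.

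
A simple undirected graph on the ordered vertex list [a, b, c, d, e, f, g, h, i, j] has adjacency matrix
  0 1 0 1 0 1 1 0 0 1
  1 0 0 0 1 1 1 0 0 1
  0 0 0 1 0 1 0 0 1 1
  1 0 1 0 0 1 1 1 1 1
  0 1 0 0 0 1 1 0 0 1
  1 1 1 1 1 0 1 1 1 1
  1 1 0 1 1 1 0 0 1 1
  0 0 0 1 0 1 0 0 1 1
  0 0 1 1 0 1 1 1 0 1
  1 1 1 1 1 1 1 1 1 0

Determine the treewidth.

A width-4 tree decomposition is:
Bags: B1 = {a, d, f, g, j}  B2 = {d, f, g, i, j}  B3 = {d, f, h, i, j}  B4 = {c, d, f, i, j}  B5 = {a, b, f, g, j}  B6 = {b, e, f, g, j}
Tree: B1–B2, B2–B3, B2–B4, B1–B5, B5–B6
The largest bag has 5 vertices, giving width 4; this decomposition certifies tw(G) ≤ 4. On the other hand G contains the 5-clique {a, d, f, g, j}. A clique must lie in a single bag of any decomposition, so no decomposition can have width below 4. The upper and lower bounds meet at 4, so that is the treewidth.

4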